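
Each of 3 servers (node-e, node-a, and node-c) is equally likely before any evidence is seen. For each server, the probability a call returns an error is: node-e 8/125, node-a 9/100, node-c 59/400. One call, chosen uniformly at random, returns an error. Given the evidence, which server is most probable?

Since the prior is uniform, the posterior is proportional to the likelihood:
  node-e: 0.064
  node-a: 0.09
  node-c: 0.1475
Normalizing constant = 0.3015.
Largest term belongs to node-c, so node-c is most probable.

node-c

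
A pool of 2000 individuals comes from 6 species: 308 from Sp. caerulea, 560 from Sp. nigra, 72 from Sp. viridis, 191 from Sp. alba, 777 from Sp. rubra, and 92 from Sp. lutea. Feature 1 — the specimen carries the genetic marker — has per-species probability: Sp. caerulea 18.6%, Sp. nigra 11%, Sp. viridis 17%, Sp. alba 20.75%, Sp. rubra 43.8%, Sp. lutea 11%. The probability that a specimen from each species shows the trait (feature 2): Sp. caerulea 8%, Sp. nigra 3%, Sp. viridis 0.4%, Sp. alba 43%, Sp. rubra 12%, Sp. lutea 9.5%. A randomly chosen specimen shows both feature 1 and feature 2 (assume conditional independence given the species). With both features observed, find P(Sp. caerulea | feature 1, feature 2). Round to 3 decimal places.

0.070

Prior × likelihood for each hypothesis:
  Sp. caerulea: 0.154 × 0.186 × 0.08 = 0.00229152
  Sp. nigra: 0.28 × 0.11 × 0.03 = 0.000924
  Sp. viridis: 0.036 × 0.17 × 0.004 = 0.00002448
  Sp. alba: 0.0955 × 0.2075 × 0.43 = 0.0085209875
  Sp. rubra: 0.3885 × 0.438 × 0.12 = 0.02041956
  Sp. lutea: 0.046 × 0.11 × 0.095 = 0.0004807
Total = 0.0326612475.
P(Sp. caerulea | evidence) = 0.00229152 / 0.0326612475 ≈ 0.070.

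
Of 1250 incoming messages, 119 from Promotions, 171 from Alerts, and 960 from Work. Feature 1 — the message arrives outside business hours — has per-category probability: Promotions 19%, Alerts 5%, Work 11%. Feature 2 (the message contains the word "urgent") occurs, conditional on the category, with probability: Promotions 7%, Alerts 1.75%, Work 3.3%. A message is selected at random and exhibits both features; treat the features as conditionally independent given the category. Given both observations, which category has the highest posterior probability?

Unnormalized posteriors (prior × likelihood):
  Promotions: 0.0952 × 0.19 × 0.07 = 0.00126616
  Alerts: 0.1368 × 0.05 × 0.0175 = 0.0001197
  Work: 0.768 × 0.11 × 0.033 = 0.00278784
Sum = 0.0041737.
Largest term belongs to Work, so Work is most probable.

Work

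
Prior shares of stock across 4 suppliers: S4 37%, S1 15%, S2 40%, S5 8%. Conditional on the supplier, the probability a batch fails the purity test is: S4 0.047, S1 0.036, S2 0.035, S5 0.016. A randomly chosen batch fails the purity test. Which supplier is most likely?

By Bayes' rule, posterior ∝ prior × likelihood:
  S4: 0.37 × 0.047 = 0.01739
  S1: 0.15 × 0.036 = 0.0054
  S2: 0.4 × 0.035 = 0.014
  S5: 0.08 × 0.016 = 0.00128
Normalizing constant = 0.03807.
Largest term belongs to S4, so S4 is most probable.

S4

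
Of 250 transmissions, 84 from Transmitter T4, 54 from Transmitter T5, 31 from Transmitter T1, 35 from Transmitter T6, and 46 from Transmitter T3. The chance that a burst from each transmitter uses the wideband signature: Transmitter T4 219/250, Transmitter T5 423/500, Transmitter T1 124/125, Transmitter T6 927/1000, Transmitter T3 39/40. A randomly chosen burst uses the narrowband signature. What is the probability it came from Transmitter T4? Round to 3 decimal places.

Taking complements, P(narrowband | each) = Transmitter T4 0.124, Transmitter T5 0.154, Transmitter T1 0.008, Transmitter T6 0.073, Transmitter T3 0.025.
Prior × likelihood for each hypothesis:
  Transmitter T4: 0.336 × 0.124 = 0.041664
  Transmitter T5: 0.216 × 0.154 = 0.033264
  Transmitter T1: 0.124 × 0.008 = 0.000992
  Transmitter T6: 0.14 × 0.073 = 0.01022
  Transmitter T3: 0.184 × 0.025 = 0.0046
Total = 0.09074.
P(Transmitter T4 | evidence) = 0.041664 / 0.09074 ≈ 0.459.

0.459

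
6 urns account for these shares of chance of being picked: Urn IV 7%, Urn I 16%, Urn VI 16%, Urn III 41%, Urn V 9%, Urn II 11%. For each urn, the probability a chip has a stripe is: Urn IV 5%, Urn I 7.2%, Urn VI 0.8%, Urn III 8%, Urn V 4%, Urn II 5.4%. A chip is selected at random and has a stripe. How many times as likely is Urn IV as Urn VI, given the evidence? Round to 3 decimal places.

By Bayes' rule, posterior ∝ prior × likelihood:
  Urn IV: 0.07 × 0.05 = 0.0035
  Urn I: 0.16 × 0.072 = 0.01152
  Urn VI: 0.16 × 0.008 = 0.00128
  Urn III: 0.41 × 0.08 = 0.0328
  Urn V: 0.09 × 0.04 = 0.0036
  Urn II: 0.11 × 0.054 = 0.00594
Normalizing constant = 0.05864.
The ratio is 0.0035 / 0.00128 (the normalizer cancels) = 2.734.

2.734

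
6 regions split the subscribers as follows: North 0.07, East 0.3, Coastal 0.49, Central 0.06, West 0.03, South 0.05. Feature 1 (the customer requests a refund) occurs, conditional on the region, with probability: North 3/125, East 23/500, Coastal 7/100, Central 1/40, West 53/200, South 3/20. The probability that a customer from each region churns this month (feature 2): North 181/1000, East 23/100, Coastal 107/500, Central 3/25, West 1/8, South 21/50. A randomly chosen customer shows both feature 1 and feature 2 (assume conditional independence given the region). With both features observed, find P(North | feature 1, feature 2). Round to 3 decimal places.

Unnormalized posteriors (prior × likelihood):
  North: 0.07 × 0.024 × 0.181 = 0.00030408
  East: 0.3 × 0.046 × 0.23 = 0.003174
  Coastal: 0.49 × 0.07 × 0.214 = 0.0073402
  Central: 0.06 × 0.025 × 0.12 = 0.00018
  West: 0.03 × 0.265 × 0.125 = 0.00099375
  South: 0.05 × 0.15 × 0.42 = 0.00315
Total = 0.01514203.
P(North | evidence) = 0.00030408 / 0.01514203 ≈ 0.020.

0.020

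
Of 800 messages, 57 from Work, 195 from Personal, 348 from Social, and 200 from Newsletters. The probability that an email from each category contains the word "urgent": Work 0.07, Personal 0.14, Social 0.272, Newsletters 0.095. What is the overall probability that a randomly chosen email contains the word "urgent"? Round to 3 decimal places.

0.181

Prior × likelihood for each hypothesis:
  Work: 0.07125 × 0.07 = 0.0049875
  Personal: 0.24375 × 0.14 = 0.034125
  Social: 0.435 × 0.272 = 0.11832
  Newsletters: 0.25 × 0.095 = 0.02375
P(urgent-flag) = 0.0049875 + 0.034125 + 0.11832 + 0.02375 = 0.1811825 → 0.181.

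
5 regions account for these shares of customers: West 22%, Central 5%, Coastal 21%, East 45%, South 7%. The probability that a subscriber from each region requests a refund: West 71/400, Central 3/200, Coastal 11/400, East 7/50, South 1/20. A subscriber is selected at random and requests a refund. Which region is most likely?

East

Compute prior × likelihood for every hypothesis:
  West: 0.22 × 0.1775 = 0.03905
  Central: 0.05 × 0.015 = 0.00075
  Coastal: 0.21 × 0.0275 = 0.005775
  East: 0.45 × 0.14 = 0.063
  South: 0.07 × 0.05 = 0.0035
Normalizing constant = 0.112075.
Largest term belongs to East, so East is most probable.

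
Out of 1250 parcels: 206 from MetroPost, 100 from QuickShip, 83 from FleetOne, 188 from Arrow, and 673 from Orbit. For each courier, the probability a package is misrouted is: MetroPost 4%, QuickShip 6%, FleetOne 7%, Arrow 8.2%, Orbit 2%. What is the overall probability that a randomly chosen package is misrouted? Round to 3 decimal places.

By Bayes' rule, posterior ∝ prior × likelihood:
  MetroPost: 0.1648 × 0.04 = 0.006592
  QuickShip: 0.08 × 0.06 = 0.0048
  FleetOne: 0.0664 × 0.07 = 0.004648
  Arrow: 0.1504 × 0.082 = 0.0123328
  Orbit: 0.5384 × 0.02 = 0.010768
P(misrouted) = 0.006592 + 0.0048 + 0.004648 + 0.0123328 + 0.010768 = 0.0391408 → 0.039.

0.039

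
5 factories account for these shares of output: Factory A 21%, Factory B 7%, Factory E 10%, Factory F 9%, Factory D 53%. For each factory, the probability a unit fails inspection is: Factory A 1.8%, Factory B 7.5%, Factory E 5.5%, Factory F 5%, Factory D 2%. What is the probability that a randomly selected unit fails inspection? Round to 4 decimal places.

By Bayes' rule, posterior ∝ prior × likelihood:
  Factory A: 0.21 × 0.018 = 0.00378
  Factory B: 0.07 × 0.075 = 0.00525
  Factory E: 0.1 × 0.055 = 0.0055
  Factory F: 0.09 × 0.05 = 0.0045
  Factory D: 0.53 × 0.02 = 0.0106
P(nonconforming) = 0.00378 + 0.00525 + 0.0055 + 0.0045 + 0.0106 = 0.02963 → 0.0296.

0.0296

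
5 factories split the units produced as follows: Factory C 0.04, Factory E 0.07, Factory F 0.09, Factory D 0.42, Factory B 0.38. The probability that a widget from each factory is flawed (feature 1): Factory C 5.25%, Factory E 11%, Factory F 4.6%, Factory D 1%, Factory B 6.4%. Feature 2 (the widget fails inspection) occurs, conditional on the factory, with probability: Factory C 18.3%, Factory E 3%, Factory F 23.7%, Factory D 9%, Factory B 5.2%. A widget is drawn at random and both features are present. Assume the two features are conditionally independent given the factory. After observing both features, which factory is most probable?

Prior × likelihood for each hypothesis:
  Factory C: 0.04 × 0.0525 × 0.183 = 0.0003843
  Factory E: 0.07 × 0.11 × 0.03 = 0.000231
  Factory F: 0.09 × 0.046 × 0.237 = 0.00098118
  Factory D: 0.42 × 0.01 × 0.09 = 0.000378
  Factory B: 0.38 × 0.064 × 0.052 = 0.00126464
Sum = 0.00323912.
Largest term belongs to Factory B, so Factory B is most probable.

Factory B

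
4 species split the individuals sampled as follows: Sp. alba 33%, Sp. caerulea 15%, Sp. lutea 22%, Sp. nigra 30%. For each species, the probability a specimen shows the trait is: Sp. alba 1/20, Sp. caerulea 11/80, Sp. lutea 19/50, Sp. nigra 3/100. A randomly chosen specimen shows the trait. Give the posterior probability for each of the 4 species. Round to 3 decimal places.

Prior × likelihood for each hypothesis:
  Sp. alba: 0.33 × 0.05 = 0.0165
  Sp. caerulea: 0.15 × 0.1375 = 0.020625
  Sp. lutea: 0.22 × 0.38 = 0.0836
  Sp. nigra: 0.3 × 0.03 = 0.009
Total = 0.129725.
P(Sp. alba | trait) = 0.0165/0.129725 ≈ 0.127
P(Sp. caerulea | trait) = 0.020625/0.129725 ≈ 0.159
P(Sp. lutea | trait) = 0.0836/0.129725 ≈ 0.644
P(Sp. nigra | trait) = 0.009/0.129725 ≈ 0.069
(Check: 0.127+0.159+0.644+0.069 = 0.999.)

Sp. alba 0.127, Sp. caerulea 0.159, Sp. lutea 0.644, Sp. nigra 0.069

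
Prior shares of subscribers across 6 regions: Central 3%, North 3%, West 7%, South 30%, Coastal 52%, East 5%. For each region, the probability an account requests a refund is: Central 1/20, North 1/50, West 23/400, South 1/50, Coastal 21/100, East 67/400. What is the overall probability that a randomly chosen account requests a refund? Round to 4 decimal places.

0.1297

Compute prior × likelihood for every hypothesis:
  Central: 0.03 × 0.05 = 0.0015
  North: 0.03 × 0.02 = 0.0006
  West: 0.07 × 0.0575 = 0.004025
  South: 0.3 × 0.02 = 0.006
  Coastal: 0.52 × 0.21 = 0.1092
  East: 0.05 × 0.1675 = 0.008375
P(refund) = 0.0015 + 0.0006 + 0.004025 + 0.006 + 0.1092 + 0.008375 = 0.1297 → 0.1297.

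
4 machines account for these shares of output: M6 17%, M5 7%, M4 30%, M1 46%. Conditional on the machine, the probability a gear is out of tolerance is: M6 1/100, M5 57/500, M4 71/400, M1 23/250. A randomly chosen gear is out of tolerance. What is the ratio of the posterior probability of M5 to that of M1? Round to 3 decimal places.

By Bayes' rule, posterior ∝ prior × likelihood:
  M6: 0.17 × 0.01 = 0.0017
  M5: 0.07 × 0.114 = 0.00798
  M4: 0.3 × 0.1775 = 0.05325
  M1: 0.46 × 0.092 = 0.04232
Total = 0.10525.
The ratio is 0.00798 / 0.04232 (the normalizer cancels) = 0.189.

0.189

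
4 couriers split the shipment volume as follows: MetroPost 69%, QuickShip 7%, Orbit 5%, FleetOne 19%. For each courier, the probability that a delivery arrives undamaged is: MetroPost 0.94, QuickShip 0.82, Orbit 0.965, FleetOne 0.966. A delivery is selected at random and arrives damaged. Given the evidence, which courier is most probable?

MetroPost

Taking complements, P(damaged | each) = MetroPost 0.06, QuickShip 0.18, Orbit 0.035, FleetOne 0.034.
Compute prior × likelihood for every hypothesis:
  MetroPost: 0.69 × 0.06 = 0.0414
  QuickShip: 0.07 × 0.18 = 0.0126
  Orbit: 0.05 × 0.035 = 0.00175
  FleetOne: 0.19 × 0.034 = 0.00646
Total = 0.06221.
Largest term belongs to MetroPost, so MetroPost is most probable.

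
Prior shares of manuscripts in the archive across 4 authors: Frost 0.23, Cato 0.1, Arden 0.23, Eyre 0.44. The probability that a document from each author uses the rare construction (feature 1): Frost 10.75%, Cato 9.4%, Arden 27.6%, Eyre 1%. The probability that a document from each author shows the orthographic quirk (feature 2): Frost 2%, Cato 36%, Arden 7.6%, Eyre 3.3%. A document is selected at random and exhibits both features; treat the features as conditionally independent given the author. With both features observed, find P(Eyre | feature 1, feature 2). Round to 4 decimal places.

Compute prior × likelihood for every hypothesis:
  Frost: 0.23 × 0.1075 × 0.02 = 0.0004945
  Cato: 0.1 × 0.094 × 0.36 = 0.003384
  Arden: 0.23 × 0.276 × 0.076 = 0.00482448
  Eyre: 0.44 × 0.01 × 0.033 = 0.0001452
Sum = 0.00884818.
P(Eyre | evidence) = 0.0001452 / 0.00884818 ≈ 0.0164.

0.0164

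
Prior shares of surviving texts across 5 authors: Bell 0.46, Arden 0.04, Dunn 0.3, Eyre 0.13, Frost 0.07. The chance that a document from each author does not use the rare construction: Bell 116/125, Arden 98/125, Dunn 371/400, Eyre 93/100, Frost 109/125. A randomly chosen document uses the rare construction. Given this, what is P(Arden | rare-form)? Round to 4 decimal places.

0.1059

Taking complements, P(rare-form | each) = Bell 0.072, Arden 0.216, Dunn 0.0725, Eyre 0.07, Frost 0.128.
Compute prior × likelihood for every hypothesis:
  Bell: 0.46 × 0.072 = 0.03312
  Arden: 0.04 × 0.216 = 0.00864
  Dunn: 0.3 × 0.0725 = 0.02175
  Eyre: 0.13 × 0.07 = 0.0091
  Frost: 0.07 × 0.128 = 0.00896
Total = 0.08157.
P(Arden | evidence) = 0.00864 / 0.08157 ≈ 0.1059.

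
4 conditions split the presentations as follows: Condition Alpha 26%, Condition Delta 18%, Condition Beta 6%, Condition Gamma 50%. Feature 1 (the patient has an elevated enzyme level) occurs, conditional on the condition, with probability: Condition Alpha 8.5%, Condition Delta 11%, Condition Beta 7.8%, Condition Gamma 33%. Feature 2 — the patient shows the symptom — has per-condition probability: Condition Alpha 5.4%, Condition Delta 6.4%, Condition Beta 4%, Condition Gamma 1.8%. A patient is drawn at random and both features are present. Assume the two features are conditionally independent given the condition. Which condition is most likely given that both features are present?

Unnormalized posteriors (prior × likelihood):
  Condition Alpha: 0.26 × 0.085 × 0.054 = 0.0011934
  Condition Delta: 0.18 × 0.11 × 0.064 = 0.0012672
  Condition Beta: 0.06 × 0.078 × 0.04 = 0.0001872
  Condition Gamma: 0.5 × 0.33 × 0.018 = 0.00297
Normalizing constant = 0.0056178.
Largest term belongs to Condition Gamma, so Condition Gamma is most probable.

Condition Gamma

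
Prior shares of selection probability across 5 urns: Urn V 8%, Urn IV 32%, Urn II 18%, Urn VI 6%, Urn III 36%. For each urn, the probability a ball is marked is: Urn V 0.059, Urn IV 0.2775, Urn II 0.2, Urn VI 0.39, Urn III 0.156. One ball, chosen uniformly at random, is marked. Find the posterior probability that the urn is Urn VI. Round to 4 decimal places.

Compute prior × likelihood for every hypothesis:
  Urn V: 0.08 × 0.059 = 0.00472
  Urn IV: 0.32 × 0.2775 = 0.0888
  Urn II: 0.18 × 0.2 = 0.036
  Urn VI: 0.06 × 0.39 = 0.0234
  Urn III: 0.36 × 0.156 = 0.05616
Sum = 0.20908.
P(Urn VI | evidence) = 0.0234 / 0.20908 ≈ 0.1119.

0.1119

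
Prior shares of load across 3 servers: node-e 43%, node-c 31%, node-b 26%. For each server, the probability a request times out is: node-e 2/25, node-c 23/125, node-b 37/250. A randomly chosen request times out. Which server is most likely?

By Bayes' rule, posterior ∝ prior × likelihood:
  node-e: 0.43 × 0.08 = 0.0344
  node-c: 0.31 × 0.184 = 0.05704
  node-b: 0.26 × 0.148 = 0.03848
Normalizing constant = 0.12992.
Largest term belongs to node-c, so node-c is most probable.

node-c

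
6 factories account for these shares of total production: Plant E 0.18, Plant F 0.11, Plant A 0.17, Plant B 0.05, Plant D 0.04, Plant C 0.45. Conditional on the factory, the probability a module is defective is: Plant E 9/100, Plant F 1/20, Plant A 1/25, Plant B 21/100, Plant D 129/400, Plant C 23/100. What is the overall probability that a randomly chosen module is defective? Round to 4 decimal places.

Compute prior × likelihood for every hypothesis:
  Plant E: 0.18 × 0.09 = 0.0162
  Plant F: 0.11 × 0.05 = 0.0055
  Plant A: 0.17 × 0.04 = 0.0068
  Plant B: 0.05 × 0.21 = 0.0105
  Plant D: 0.04 × 0.3225 = 0.0129
  Plant C: 0.45 × 0.23 = 0.1035
P(defective) = 0.0162 + 0.0055 + 0.0068 + 0.0105 + 0.0129 + 0.1035 = 0.1554 → 0.1554.

0.1554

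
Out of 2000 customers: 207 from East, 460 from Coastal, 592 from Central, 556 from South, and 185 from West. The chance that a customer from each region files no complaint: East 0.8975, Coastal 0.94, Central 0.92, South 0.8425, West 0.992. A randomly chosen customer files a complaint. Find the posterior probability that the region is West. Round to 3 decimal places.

0.008

Taking complements, P(complaint | each) = East 0.1025, Coastal 0.06, Central 0.08, South 0.1575, West 0.008.
Unnormalized posteriors (prior × likelihood):
  East: 0.1035 × 0.1025 = 0.01060875
  Coastal: 0.23 × 0.06 = 0.0138
  Central: 0.296 × 0.08 = 0.02368
  South: 0.278 × 0.1575 = 0.043785
  West: 0.0925 × 0.008 = 0.00074
Sum = 0.09261375.
P(West | evidence) = 0.00074 / 0.09261375 ≈ 0.008.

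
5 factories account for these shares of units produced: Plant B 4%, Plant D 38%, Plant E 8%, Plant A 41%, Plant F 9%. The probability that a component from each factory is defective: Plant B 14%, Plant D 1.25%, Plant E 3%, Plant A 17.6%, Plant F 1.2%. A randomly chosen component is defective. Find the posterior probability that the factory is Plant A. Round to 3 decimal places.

0.839

Unnormalized posteriors (prior × likelihood):
  Plant B: 0.04 × 0.14 = 0.0056
  Plant D: 0.38 × 0.0125 = 0.00475
  Plant E: 0.08 × 0.03 = 0.0024
  Plant A: 0.41 × 0.176 = 0.07216
  Plant F: 0.09 × 0.012 = 0.00108
Total = 0.08599.
P(Plant A | evidence) = 0.07216 / 0.08599 ≈ 0.839.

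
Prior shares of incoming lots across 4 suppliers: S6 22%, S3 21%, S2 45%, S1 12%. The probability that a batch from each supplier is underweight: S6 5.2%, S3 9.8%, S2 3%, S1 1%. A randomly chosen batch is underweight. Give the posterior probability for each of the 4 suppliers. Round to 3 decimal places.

S6 0.245, S3 0.440, S2 0.289, S1 0.026

Prior × likelihood for each hypothesis:
  S6: 0.22 × 0.052 = 0.01144
  S3: 0.21 × 0.098 = 0.02058
  S2: 0.45 × 0.03 = 0.0135
  S1: 0.12 × 0.01 = 0.0012
Sum = 0.04672.
P(S6 | underweight) = 0.01144/0.04672 ≈ 0.245
P(S3 | underweight) = 0.02058/0.04672 ≈ 0.440
P(S2 | underweight) = 0.0135/0.04672 ≈ 0.289
P(S1 | underweight) = 0.0012/0.04672 ≈ 0.026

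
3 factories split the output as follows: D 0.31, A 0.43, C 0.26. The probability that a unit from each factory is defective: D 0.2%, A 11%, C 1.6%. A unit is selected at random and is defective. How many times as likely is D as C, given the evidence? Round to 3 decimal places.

0.149

By Bayes' rule, posterior ∝ prior × likelihood:
  D: 0.31 × 0.002 = 0.00062
  A: 0.43 × 0.11 = 0.0473
  C: 0.26 × 0.016 = 0.00416
Normalizing constant = 0.05208.
The ratio is 0.00062 / 0.00416 (the normalizer cancels) = 0.149.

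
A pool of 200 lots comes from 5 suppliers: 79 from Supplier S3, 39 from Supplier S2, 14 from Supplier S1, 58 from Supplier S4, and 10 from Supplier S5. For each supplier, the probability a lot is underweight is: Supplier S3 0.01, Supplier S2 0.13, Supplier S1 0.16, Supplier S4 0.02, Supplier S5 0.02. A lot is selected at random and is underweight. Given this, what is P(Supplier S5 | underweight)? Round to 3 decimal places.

Unnormalized posteriors (prior × likelihood):
  Supplier S3: 0.395 × 0.01 = 0.00395
  Supplier S2: 0.195 × 0.13 = 0.02535
  Supplier S1: 0.07 × 0.16 = 0.0112
  Supplier S4: 0.29 × 0.02 = 0.0058
  Supplier S5: 0.05 × 0.02 = 0.001
Sum = 0.0473.
P(Supplier S5 | evidence) = 0.001 / 0.0473 ≈ 0.021.

0.021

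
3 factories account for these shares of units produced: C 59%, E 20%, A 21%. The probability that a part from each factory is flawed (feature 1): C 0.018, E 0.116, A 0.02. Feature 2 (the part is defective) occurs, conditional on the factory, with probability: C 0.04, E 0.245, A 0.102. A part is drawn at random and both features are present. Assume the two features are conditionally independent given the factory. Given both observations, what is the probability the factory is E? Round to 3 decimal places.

0.869

Compute prior × likelihood for every hypothesis:
  C: 0.59 × 0.018 × 0.04 = 0.0004248
  E: 0.2 × 0.116 × 0.245 = 0.005684
  A: 0.21 × 0.02 × 0.102 = 0.0004284
Normalizing constant = 0.0065372.
P(E | evidence) = 0.005684 / 0.0065372 ≈ 0.869.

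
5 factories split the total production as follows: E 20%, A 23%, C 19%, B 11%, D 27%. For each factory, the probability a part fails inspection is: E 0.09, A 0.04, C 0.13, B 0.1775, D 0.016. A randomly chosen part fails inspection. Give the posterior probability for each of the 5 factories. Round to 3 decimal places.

By Bayes' rule, posterior ∝ prior × likelihood:
  E: 0.2 × 0.09 = 0.018
  A: 0.23 × 0.04 = 0.0092
  C: 0.19 × 0.13 = 0.0247
  B: 0.11 × 0.1775 = 0.019525
  D: 0.27 × 0.016 = 0.00432
Sum = 0.075745.
P(E | nonconforming) = 0.018/0.075745 ≈ 0.238
P(A | nonconforming) = 0.0092/0.075745 ≈ 0.121
P(C | nonconforming) = 0.0247/0.075745 ≈ 0.326
P(B | nonconforming) = 0.019525/0.075745 ≈ 0.258
P(D | nonconforming) = 0.00432/0.075745 ≈ 0.057
(Check: 0.238+0.121+0.326+0.258+0.057 = 1.000.)

E 0.238, A 0.121, C 0.326, B 0.258, D 0.057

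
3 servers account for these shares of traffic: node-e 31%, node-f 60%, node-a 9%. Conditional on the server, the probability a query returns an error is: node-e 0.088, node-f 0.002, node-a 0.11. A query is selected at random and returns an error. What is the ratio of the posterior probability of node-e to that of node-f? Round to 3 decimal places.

22.733

By Bayes' rule, posterior ∝ prior × likelihood:
  node-e: 0.31 × 0.088 = 0.02728
  node-f: 0.6 × 0.002 = 0.0012
  node-a: 0.09 × 0.11 = 0.0099
Sum = 0.03838.
The ratio is 0.02728 / 0.0012 (the normalizer cancels) = 22.733.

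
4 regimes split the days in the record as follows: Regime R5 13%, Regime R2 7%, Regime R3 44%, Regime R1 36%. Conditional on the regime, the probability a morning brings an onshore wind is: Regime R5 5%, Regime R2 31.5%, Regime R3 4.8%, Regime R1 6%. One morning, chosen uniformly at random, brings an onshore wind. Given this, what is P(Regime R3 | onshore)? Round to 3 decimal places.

0.296

Prior × likelihood for each hypothesis:
  Regime R5: 0.13 × 0.05 = 0.0065
  Regime R2: 0.07 × 0.315 = 0.02205
  Regime R3: 0.44 × 0.048 = 0.02112
  Regime R1: 0.36 × 0.06 = 0.0216
Sum = 0.07127.
P(Regime R3 | evidence) = 0.02112 / 0.07127 ≈ 0.296.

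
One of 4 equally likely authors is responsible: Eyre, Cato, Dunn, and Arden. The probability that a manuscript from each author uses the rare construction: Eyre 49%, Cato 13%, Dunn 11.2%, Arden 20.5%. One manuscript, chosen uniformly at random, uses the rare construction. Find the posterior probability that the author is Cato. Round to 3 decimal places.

0.139

With a uniform prior (1/4 each), posterior ∝ likelihood:
  Eyre: 0.49
  Cato: 0.13
  Dunn: 0.112
  Arden: 0.205
Normalizing constant = 0.937.
P(Cato | evidence) = 0.13 / 0.937 ≈ 0.139.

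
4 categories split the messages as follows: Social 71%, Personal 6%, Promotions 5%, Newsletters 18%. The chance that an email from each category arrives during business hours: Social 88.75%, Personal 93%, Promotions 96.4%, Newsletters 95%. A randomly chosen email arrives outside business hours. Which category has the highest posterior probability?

Social

Taking complements, P(off-hours | each) = Social 0.1125, Personal 0.07, Promotions 0.036, Newsletters 0.05.
Prior × likelihood for each hypothesis:
  Social: 0.71 × 0.1125 = 0.079875
  Personal: 0.06 × 0.07 = 0.0042
  Promotions: 0.05 × 0.036 = 0.0018
  Newsletters: 0.18 × 0.05 = 0.009
Sum = 0.094875.
Largest term belongs to Social, so Social is most probable.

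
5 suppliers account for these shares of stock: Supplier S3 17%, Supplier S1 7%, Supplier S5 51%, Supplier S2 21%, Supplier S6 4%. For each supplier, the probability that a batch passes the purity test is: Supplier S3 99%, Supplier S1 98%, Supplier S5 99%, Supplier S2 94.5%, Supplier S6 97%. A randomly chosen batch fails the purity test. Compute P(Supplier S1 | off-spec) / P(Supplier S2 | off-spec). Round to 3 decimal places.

0.121

Taking complements, P(off-spec | each) = Supplier S3 0.01, Supplier S1 0.02, Supplier S5 0.01, Supplier S2 0.055, Supplier S6 0.03.
By Bayes' rule, posterior ∝ prior × likelihood:
  Supplier S3: 0.17 × 0.01 = 0.0017
  Supplier S1: 0.07 × 0.02 = 0.0014
  Supplier S5: 0.51 × 0.01 = 0.0051
  Supplier S2: 0.21 × 0.055 = 0.01155
  Supplier S6: 0.04 × 0.03 = 0.0012
Sum = 0.02095.
The ratio is 0.0014 / 0.01155 (the normalizer cancels) = 0.121.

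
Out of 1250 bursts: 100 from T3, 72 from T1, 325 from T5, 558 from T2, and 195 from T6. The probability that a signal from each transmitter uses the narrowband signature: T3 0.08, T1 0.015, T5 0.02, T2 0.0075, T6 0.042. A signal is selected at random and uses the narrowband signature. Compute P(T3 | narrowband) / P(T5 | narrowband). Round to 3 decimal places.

By Bayes' rule, posterior ∝ prior × likelihood:
  T3: 0.08 × 0.08 = 0.0064
  T1: 0.0576 × 0.015 = 0.000864
  T5: 0.26 × 0.02 = 0.0052
  T2: 0.4464 × 0.0075 = 0.003348
  T6: 0.156 × 0.042 = 0.006552
Total = 0.022364.
The ratio is 0.0064 / 0.0052 (the normalizer cancels) = 1.231.

1.231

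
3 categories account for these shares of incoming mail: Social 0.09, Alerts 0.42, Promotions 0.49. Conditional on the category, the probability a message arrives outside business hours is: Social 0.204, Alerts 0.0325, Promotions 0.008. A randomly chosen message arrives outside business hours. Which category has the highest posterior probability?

Social

By Bayes' rule, posterior ∝ prior × likelihood:
  Social: 0.09 × 0.204 = 0.01836
  Alerts: 0.42 × 0.0325 = 0.01365
  Promotions: 0.49 × 0.008 = 0.00392
Normalizing constant = 0.03593.
Largest term belongs to Social, so Social is most probable.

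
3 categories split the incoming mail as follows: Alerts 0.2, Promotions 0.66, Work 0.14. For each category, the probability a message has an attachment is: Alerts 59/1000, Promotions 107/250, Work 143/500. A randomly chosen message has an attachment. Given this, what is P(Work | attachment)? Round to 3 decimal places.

0.120

Prior × likelihood for each hypothesis:
  Alerts: 0.2 × 0.059 = 0.0118
  Promotions: 0.66 × 0.428 = 0.28248
  Work: 0.14 × 0.286 = 0.04004
Sum = 0.33432.
P(Work | evidence) = 0.04004 / 0.33432 ≈ 0.120.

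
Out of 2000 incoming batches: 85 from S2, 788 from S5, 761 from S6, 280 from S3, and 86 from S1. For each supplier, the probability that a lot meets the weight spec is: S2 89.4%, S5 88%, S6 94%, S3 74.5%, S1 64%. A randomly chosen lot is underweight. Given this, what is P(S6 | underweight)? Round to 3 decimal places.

Taking complements, P(underweight | each) = S2 0.106, S5 0.12, S6 0.06, S3 0.255, S1 0.36.
Unnormalized posteriors (prior × likelihood):
  S2: 0.0425 × 0.106 = 0.004505
  S5: 0.394 × 0.12 = 0.04728
  S6: 0.3805 × 0.06 = 0.02283
  S3: 0.14 × 0.255 = 0.0357
  S1: 0.043 × 0.36 = 0.01548
Total = 0.125795.
P(S6 | evidence) = 0.02283 / 0.125795 ≈ 0.181.

0.181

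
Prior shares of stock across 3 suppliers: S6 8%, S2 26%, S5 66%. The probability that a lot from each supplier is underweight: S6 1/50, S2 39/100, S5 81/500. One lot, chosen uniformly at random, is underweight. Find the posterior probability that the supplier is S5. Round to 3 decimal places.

Compute prior × likelihood for every hypothesis:
  S6: 0.08 × 0.02 = 0.0016
  S2: 0.26 × 0.39 = 0.1014
  S5: 0.66 × 0.162 = 0.10692
Normalizing constant = 0.20992.
P(S5 | evidence) = 0.10692 / 0.20992 ≈ 0.509.

0.509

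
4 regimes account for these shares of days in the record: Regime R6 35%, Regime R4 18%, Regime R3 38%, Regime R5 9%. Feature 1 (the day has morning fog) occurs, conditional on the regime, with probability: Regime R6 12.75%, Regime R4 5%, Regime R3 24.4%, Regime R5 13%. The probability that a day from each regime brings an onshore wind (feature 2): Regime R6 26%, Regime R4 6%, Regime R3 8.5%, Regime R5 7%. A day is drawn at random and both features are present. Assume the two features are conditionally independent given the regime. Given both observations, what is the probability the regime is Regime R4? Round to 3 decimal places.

0.026

Compute prior × likelihood for every hypothesis:
  Regime R6: 0.35 × 0.1275 × 0.26 = 0.0116025
  Regime R4: 0.18 × 0.05 × 0.06 = 0.00054
  Regime R3: 0.38 × 0.244 × 0.085 = 0.0078812
  Regime R5: 0.09 × 0.13 × 0.07 = 0.000819
Total = 0.0208427.
P(Regime R4 | evidence) = 0.00054 / 0.0208427 ≈ 0.026.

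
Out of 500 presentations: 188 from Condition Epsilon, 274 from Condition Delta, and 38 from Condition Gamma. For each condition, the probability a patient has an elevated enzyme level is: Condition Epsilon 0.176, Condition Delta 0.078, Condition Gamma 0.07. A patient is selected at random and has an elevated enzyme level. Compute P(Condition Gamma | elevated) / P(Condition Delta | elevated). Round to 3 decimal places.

0.124

Compute prior × likelihood for every hypothesis:
  Condition Epsilon: 0.376 × 0.176 = 0.066176
  Condition Delta: 0.548 × 0.078 = 0.042744
  Condition Gamma: 0.076 × 0.07 = 0.00532
Sum = 0.11424.
The ratio is 0.00532 / 0.042744 (the normalizer cancels) = 0.124.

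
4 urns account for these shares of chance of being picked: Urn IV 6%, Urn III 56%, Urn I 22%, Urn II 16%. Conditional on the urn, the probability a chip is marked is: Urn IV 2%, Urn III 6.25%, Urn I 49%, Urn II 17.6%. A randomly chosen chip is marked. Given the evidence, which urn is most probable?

Urn I

Compute prior × likelihood for every hypothesis:
  Urn IV: 0.06 × 0.02 = 0.0012
  Urn III: 0.56 × 0.0625 = 0.035
  Urn I: 0.22 × 0.49 = 0.1078
  Urn II: 0.16 × 0.176 = 0.02816
Normalizing constant = 0.17216.
Largest term belongs to Urn I, so Urn I is most probable.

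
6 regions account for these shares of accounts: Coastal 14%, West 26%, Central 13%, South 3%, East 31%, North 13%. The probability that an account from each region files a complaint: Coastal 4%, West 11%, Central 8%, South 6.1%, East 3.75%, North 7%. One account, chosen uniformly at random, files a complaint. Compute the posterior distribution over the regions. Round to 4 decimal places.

By Bayes' rule, posterior ∝ prior × likelihood:
  Coastal: 0.14 × 0.04 = 0.0056
  West: 0.26 × 0.11 = 0.0286
  Central: 0.13 × 0.08 = 0.0104
  South: 0.03 × 0.061 = 0.00183
  East: 0.31 × 0.0375 = 0.011625
  North: 0.13 × 0.07 = 0.0091
Normalizing constant = 0.067155.
P(Coastal | complaint) = 0.0056/0.067155 ≈ 0.0834
P(West | complaint) = 0.0286/0.067155 ≈ 0.4259
P(Central | complaint) = 0.0104/0.067155 ≈ 0.1549
P(South | complaint) = 0.00183/0.067155 ≈ 0.0273
P(East | complaint) = 0.011625/0.067155 ≈ 0.1731
P(North | complaint) = 0.0091/0.067155 ≈ 0.1355

Coastal 0.0834, West 0.4259, Central 0.1549, South 0.0273, East 0.1731, North 0.1355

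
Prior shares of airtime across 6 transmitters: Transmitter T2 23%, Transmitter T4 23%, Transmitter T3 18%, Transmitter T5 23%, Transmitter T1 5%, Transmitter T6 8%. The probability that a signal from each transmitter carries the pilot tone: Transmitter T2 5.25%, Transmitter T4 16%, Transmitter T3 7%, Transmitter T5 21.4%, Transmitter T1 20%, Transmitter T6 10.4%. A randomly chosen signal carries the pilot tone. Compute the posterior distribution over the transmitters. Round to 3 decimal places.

Transmitter T2 0.094, Transmitter T4 0.285, Transmitter T3 0.098, Transmitter T5 0.382, Transmitter T1 0.078, Transmitter T6 0.064

By Bayes' rule, posterior ∝ prior × likelihood:
  Transmitter T2: 0.23 × 0.0525 = 0.012075
  Transmitter T4: 0.23 × 0.16 = 0.0368
  Transmitter T3: 0.18 × 0.07 = 0.0126
  Transmitter T5: 0.23 × 0.214 = 0.04922
  Transmitter T1: 0.05 × 0.2 = 0.01
  Transmitter T6: 0.08 × 0.104 = 0.00832
Normalizing constant = 0.129015.
P(Transmitter T2 | pilot) = 0.012075/0.129015 ≈ 0.094
P(Transmitter T4 | pilot) = 0.0368/0.129015 ≈ 0.285
P(Transmitter T3 | pilot) = 0.0126/0.129015 ≈ 0.098
P(Transmitter T5 | pilot) = 0.04922/0.129015 ≈ 0.382
P(Transmitter T1 | pilot) = 0.01/0.129015 ≈ 0.078
P(Transmitter T6 | pilot) = 0.00832/0.129015 ≈ 0.064
(Check: 0.094+0.285+0.098+0.382+0.078+0.064 = 1.001.)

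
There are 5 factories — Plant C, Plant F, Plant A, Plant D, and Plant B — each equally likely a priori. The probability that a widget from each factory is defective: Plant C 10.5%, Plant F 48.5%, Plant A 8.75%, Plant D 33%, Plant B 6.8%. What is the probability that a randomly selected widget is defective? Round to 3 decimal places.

0.215

Since the prior is uniform, the posterior is proportional to the likelihood:
  Plant C: 0.105
  Plant F: 0.485
  Plant A: 0.0875
  Plant D: 0.33
  Plant B: 0.068
P(defective) = (1/5) × (0.105 + 0.485 + 0.0875 + 0.33 + 0.068) = 1.0755/5 ≈ 0.215.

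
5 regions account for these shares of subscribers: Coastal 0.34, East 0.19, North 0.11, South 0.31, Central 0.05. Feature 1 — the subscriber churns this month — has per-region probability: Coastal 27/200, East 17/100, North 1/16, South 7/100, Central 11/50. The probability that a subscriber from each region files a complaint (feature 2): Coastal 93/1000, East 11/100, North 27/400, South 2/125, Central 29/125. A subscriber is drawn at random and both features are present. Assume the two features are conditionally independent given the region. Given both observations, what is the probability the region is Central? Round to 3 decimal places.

Compute prior × likelihood for every hypothesis:
  Coastal: 0.34 × 0.135 × 0.093 = 0.0042687
  East: 0.19 × 0.17 × 0.11 = 0.003553
  North: 0.11 × 0.0625 × 0.0675 = 0.0004640625
  South: 0.31 × 0.07 × 0.016 = 0.0003472
  Central: 0.05 × 0.22 × 0.232 = 0.002552
Sum = 0.0111849625.
P(Central | evidence) = 0.002552 / 0.0111849625 ≈ 0.228.

0.228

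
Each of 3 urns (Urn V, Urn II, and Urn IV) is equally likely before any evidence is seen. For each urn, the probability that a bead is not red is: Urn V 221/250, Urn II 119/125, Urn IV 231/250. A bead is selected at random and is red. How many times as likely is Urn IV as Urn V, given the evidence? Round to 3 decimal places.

0.655

Taking complements, P(red | each) = Urn V 0.116, Urn II 0.048, Urn IV 0.076.
With a uniform prior (1/3 each), posterior ∝ likelihood:
  Urn V: 0.116
  Urn II: 0.048
  Urn IV: 0.076
Total = 0.24.
The ratio is 0.076 / 0.116 (the normalizer cancels) = 0.655.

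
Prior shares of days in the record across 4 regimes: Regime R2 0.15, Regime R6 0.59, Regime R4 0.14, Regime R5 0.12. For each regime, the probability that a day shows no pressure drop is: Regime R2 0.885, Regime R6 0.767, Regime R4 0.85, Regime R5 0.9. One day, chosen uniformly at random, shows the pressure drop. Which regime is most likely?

Regime R6

Taking complements, P(drop | each) = Regime R2 0.115, Regime R6 0.233, Regime R4 0.15, Regime R5 0.1.
Prior × likelihood for each hypothesis:
  Regime R2: 0.15 × 0.115 = 0.01725
  Regime R6: 0.59 × 0.233 = 0.13747
  Regime R4: 0.14 × 0.15 = 0.021
  Regime R5: 0.12 × 0.1 = 0.012
Sum = 0.18772.
Largest term belongs to Regime R6, so Regime R6 is most probable.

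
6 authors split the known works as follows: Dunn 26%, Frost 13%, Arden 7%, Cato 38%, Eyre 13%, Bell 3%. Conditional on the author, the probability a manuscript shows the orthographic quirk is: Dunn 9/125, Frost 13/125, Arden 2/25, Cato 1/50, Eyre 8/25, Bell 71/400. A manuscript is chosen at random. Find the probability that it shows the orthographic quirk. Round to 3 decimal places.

0.092

Prior × likelihood for each hypothesis:
  Dunn: 0.26 × 0.072 = 0.01872
  Frost: 0.13 × 0.104 = 0.01352
  Arden: 0.07 × 0.08 = 0.0056
  Cato: 0.38 × 0.02 = 0.0076
  Eyre: 0.13 × 0.32 = 0.0416
  Bell: 0.03 × 0.1775 = 0.005325
P(quirk) = 0.01872 + 0.01352 + 0.0056 + 0.0076 + 0.0416 + 0.005325 = 0.092365 → 0.092.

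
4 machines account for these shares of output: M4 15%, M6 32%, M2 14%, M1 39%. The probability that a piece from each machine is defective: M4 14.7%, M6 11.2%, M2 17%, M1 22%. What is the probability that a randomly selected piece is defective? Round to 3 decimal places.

By Bayes' rule, posterior ∝ prior × likelihood:
  M4: 0.15 × 0.147 = 0.02205
  M6: 0.32 × 0.112 = 0.03584
  M2: 0.14 × 0.17 = 0.0238
  M1: 0.39 × 0.22 = 0.0858
P(defective) = 0.02205 + 0.03584 + 0.0238 + 0.0858 = 0.16749 → 0.167.

0.167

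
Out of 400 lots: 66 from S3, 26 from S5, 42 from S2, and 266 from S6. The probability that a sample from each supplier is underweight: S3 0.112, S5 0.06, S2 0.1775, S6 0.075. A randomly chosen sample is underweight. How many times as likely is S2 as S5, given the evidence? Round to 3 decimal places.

4.779

Prior × likelihood for each hypothesis:
  S3: 0.165 × 0.112 = 0.01848
  S5: 0.065 × 0.06 = 0.0039
  S2: 0.105 × 0.1775 = 0.0186375
  S6: 0.665 × 0.075 = 0.049875
Normalizing constant = 0.0908925.
The ratio is 0.0186375 / 0.0039 (the normalizer cancels) = 4.779.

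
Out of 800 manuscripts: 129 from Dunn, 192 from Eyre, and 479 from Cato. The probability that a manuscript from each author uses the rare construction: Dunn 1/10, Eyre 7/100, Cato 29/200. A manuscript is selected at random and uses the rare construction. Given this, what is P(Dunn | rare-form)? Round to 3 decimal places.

Prior × likelihood for each hypothesis:
  Dunn: 0.16125 × 0.1 = 0.016125
  Eyre: 0.24 × 0.07 = 0.0168
  Cato: 0.59875 × 0.145 = 0.08681875
Normalizing constant = 0.11974375.
P(Dunn | evidence) = 0.016125 / 0.11974375 ≈ 0.135.

0.135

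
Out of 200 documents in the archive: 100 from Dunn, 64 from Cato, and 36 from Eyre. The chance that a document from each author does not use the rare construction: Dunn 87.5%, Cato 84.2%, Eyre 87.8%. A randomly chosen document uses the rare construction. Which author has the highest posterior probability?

Taking complements, P(rare-form | each) = Dunn 0.125, Cato 0.158, Eyre 0.122.
By Bayes' rule, posterior ∝ prior × likelihood:
  Dunn: 0.5 × 0.125 = 0.0625
  Cato: 0.32 × 0.158 = 0.05056
  Eyre: 0.18 × 0.122 = 0.02196
Sum = 0.13502.
Largest term belongs to Dunn, so Dunn is most probable.

Dunn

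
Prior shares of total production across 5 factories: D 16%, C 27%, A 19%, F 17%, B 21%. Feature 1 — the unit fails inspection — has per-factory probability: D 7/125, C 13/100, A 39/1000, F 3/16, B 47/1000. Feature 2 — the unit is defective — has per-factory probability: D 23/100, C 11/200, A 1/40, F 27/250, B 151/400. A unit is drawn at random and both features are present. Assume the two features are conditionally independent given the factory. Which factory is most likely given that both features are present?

By Bayes' rule, posterior ∝ prior × likelihood:
  D: 0.16 × 0.056 × 0.23 = 0.0020608
  C: 0.27 × 0.13 × 0.055 = 0.0019305
  A: 0.19 × 0.039 × 0.025 = 0.00018525
  F: 0.17 × 0.1875 × 0.108 = 0.0034425
  B: 0.21 × 0.047 × 0.3775 = 0.003725925
Total = 0.011344975.
Largest term belongs to B, so B is most probable.

B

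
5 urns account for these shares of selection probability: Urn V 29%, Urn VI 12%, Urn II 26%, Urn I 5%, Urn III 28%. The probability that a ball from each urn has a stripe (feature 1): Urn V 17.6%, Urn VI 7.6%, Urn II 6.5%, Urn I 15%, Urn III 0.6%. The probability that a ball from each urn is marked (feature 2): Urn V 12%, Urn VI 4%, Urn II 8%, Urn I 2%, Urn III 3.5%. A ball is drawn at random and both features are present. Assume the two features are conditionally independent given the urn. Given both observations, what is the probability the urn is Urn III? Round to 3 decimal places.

By Bayes' rule, posterior ∝ prior × likelihood:
  Urn V: 0.29 × 0.176 × 0.12 = 0.0061248
  Urn VI: 0.12 × 0.076 × 0.04 = 0.0003648
  Urn II: 0.26 × 0.065 × 0.08 = 0.001352
  Urn I: 0.05 × 0.15 × 0.02 = 0.00015
  Urn III: 0.28 × 0.006 × 0.035 = 0.0000588
Sum = 0.0080504.
P(Urn III | evidence) = 0.0000588 / 0.0080504 ≈ 0.007.

0.007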